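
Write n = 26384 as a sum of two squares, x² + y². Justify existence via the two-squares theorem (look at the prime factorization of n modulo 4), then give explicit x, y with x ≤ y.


Step 1: Factor n = 26384 = 2^4 · 17 · 97.
Step 2: Check the mod-4 condition on each prime factor: 2 = 2 (special); 17 ≡ 1 (mod 4), exponent 1; 97 ≡ 1 (mod 4), exponent 1.
All primes ≡ 3 (mod 4) appear to even exponent (or don't appear), so by the two-squares theorem n IS expressible as a sum of two squares.
Step 3: Build a representation. Group n = k² · m with k = 4 and m = 17 · 97 = 1649 (a product of primes ≡ 1 (mod 4)); a representation of m scales to one of n via (k·x)² + (k·y)² = k²(x² + y²). Each prime p ≡ 1 (mod 4) is itself a sum of two squares; find a² by testing p − a² for a perfect square:
  17: 17 − 1² = 16 = 4² ⇒ 17 = 1² + 4².
  97: 97 − 1² = 96, 97 − 2² = 93, 97 − 3² = 88, 97 − 4² = 81 = 9² ⇒ 97 = 4² + 9².
  Combine using the Brahmagupta–Fibonacci identity (a² + b²)(c² + d²) = (ac − bd)² + (ad + bc)² = (ac + bd)² + (ad − bc)²:
  17 · 97 = 1649: from (1² + 4²)(4² + 9²), take (1·4 − 4·9, 1·9 + 4·4) = (4 − 36, 9 + 16) = (-32, 25); dropping signs (only squares matter) gives (32, 25); check 32² + 25² = 1024 + 625 = 1649 ✓.
  Scale by k = 4: (4·32, 4·25) = (128, 100).
Step 4: Order so x ≤ y and verify: 100² + 128² = 10000 + 16384 = 26384 = n. ✓

n = 26384 = 100² + 128² (one valid representation with x ≤ y).


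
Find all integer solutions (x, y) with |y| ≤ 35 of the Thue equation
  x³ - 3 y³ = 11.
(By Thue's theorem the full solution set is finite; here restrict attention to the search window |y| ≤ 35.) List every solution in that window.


The equation is x³ - 3y³ = 11. For fixed y, x³ = 3·y³ + 11, so a solution requires the RHS to be a perfect cube.
Strategy: iterate y from -35 to 35, compute RHS = 3·y³ + 11, and check whether it is a (positive or negative) perfect cube.
Check small values of y:
  y = 0: RHS = 11 is not a perfect cube.
  y = 1: RHS = 14 is not a perfect cube.
  y = -1: RHS = 8 = (2)³ ⇒ x = 2 works.
  y = 2: RHS = 35 is not a perfect cube.
  y = -2: RHS = -13 is not a perfect cube.
  y = 3: RHS = 92 is not a perfect cube.
  y = -3: RHS = -70 is not a perfect cube.
Continuing the search up to |y| = 35 finds no further solutions beyond those listed.
Collected solutions: (2, -1).

Solutions (with |y| ≤ 35): (2, -1).


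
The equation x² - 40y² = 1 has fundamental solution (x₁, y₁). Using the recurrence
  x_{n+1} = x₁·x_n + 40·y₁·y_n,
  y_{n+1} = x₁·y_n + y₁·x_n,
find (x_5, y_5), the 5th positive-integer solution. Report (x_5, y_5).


Step 1: Find the fundamental solution (x₁, y₁) of x² - 40y² = 1.
  Expand √40 as a continued fraction. a₀ = ⌊√40⌋ = 6; iterate m_{k+1} = d_k·a_k − m_k, d_{k+1} = (40 − m_{k+1}²)/d_k, a_{k+1} = ⌊(a₀ + m_{k+1})/d_{k+1}⌋ (starting m₀ = 0, d₀ = 1), with convergents p_k = a_k·p_{k-1} + p_{k-2}, q_k = a_k·q_{k-1} + q_{k-2} (p₋₁ = 1, q₋₁ = 0):
  k = 0: a₀ = 6; p₀/q₀ = 6/1; p₀² − 40·q₀² = 36 − 40 = -4.
  k = 1: m = 6, d = 4, a = ⌊(6 + 6)/4⌋ = 3; p/q = (3·6 + 1)/(3·1 + 0) = 19/3; p² − 40·q² = 361 − 360 = 1.
  The first convergent with p² − 40·q² = 1 gives the fundamental solution (x₁, y₁) = (19, 3).
Step 2: Apply the recurrence (x_{n+1}, y_{n+1}) = (x₁x_n + 40y₁y_n, x₁y_n + y₁x_n) repeatedly.
  From (x_1, y_1) = (19, 3): x_2 = 19·19 + 40·3·3 = 721; y_2 = 19·3 + 3·19 = 114.
  From (x_2, y_2) = (721, 114): x_3 = 19·721 + 40·3·114 = 27379; y_3 = 19·114 + 3·721 = 4329.
  From (x_3, y_3) = (27379, 4329): x_4 = 19·27379 + 40·3·4329 = 1039681; y_4 = 19·4329 + 3·27379 = 164388.
  From (x_4, y_4) = (1039681, 164388): x_5 = 19·1039681 + 40·3·164388 = 39480499; y_5 = 19·164388 + 3·1039681 = 6242415.
Step 3: Verify x_5² - 40·y_5² = 1558709801289001 - 1558709801289000 = 1 (should be 1). ✓

(x_1, y_1) = (19, 3); (x_5, y_5) = (39480499, 6242415).


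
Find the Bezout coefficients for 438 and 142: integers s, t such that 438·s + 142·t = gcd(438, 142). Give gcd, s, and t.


Euclidean algorithm on (438, 142) — divide until remainder is 0:
  438 = 3 · 142 + 12
  142 = 11 · 12 + 10
  12 = 1 · 10 + 2
  10 = 5 · 2 + 0
gcd(438, 142) = 2.
Track Bezout coefficients alongside the remainders: start with r₀ = 438 = a·1 + b·0 (s = 1, t = 0) and r₁ = 142 = a·0 + b·1 (s = 0, t = 1); each new remainder r_{k+1} = r_{k-1} − q_k·r_k inherits s_{k+1} = s_{k-1} − q_k·s_k, t_{k+1} = t_{k-1} − q_k·t_k, so r_k = a·s_k + b·t_k at every step:
  q = 3: r = 12, s = 1 − 3·0 = 1, t = 0 − 3·1 = -3  (check: 438·1 + 142·(-3) = 12)
  q = 11: r = 10, s = 0 − 11·1 = -11, t = 1 − 11·(-3) = 34  (check: 438·(-11) + 142·34 = 10)
  q = 1: r = 2, s = 1 − 1·(-11) = 12, t = -3 − 1·34 = -37  (check: 438·12 + 142·(-37) = 2)
The row with r = 2 (the gcd) gives the Bezout coefficients s = 12, t = -37.
Result: 438 · (12) + 142 · (-37) = 2.

gcd(438, 142) = 2; s = 12, t = -37 (check: 438·12 + 142·(-37) = 2).


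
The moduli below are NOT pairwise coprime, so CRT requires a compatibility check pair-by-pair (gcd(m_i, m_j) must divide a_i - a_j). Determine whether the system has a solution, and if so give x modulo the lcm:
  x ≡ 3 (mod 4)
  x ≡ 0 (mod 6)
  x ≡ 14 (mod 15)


Moduli 4, 6, 15 are not pairwise coprime, so CRT works modulo lcm(m_i) when all pairwise compatibility conditions hold.
Pairwise compatibility: gcd(m_i, m_j) must divide a_i - a_j for every pair.
Merge one congruence at a time:
  Start: x ≡ 3 (mod 4).
  Combine with x ≡ 0 (mod 6): gcd(4, 6) = 2, and 0 - 3 = -3 is NOT divisible by 2.
    ⇒ system is inconsistent (no integer solution).

No solution (the system is inconsistent).


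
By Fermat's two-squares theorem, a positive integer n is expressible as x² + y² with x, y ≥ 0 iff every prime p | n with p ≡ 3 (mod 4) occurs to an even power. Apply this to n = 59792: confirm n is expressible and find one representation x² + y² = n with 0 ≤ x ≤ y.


Step 1: Factor n = 59792 = 2^4 · 37 · 101.
Step 2: Check the mod-4 condition on each prime factor: 2 = 2 (special); 37 ≡ 1 (mod 4), exponent 1; 101 ≡ 1 (mod 4), exponent 1.
All primes ≡ 3 (mod 4) appear to even exponent (or don't appear), so by the two-squares theorem n IS expressible as a sum of two squares.
Step 3: Build a representation. Group n = k² · m with k = 4 and m = 37 · 101 = 3737 (a product of primes ≡ 1 (mod 4)); a representation of m scales to one of n via (k·x)² + (k·y)² = k²(x² + y²). Each prime p ≡ 1 (mod 4) is itself a sum of two squares; find a² by testing p − a² for a perfect square:
  37: 37 − 1² = 36 = 6² ⇒ 37 = 1² + 6².
  101: 101 − 1² = 100 = 10² ⇒ 101 = 1² + 10².
  Combine using the Brahmagupta–Fibonacci identity (a² + b²)(c² + d²) = (ac − bd)² + (ad + bc)² = (ac + bd)² + (ad − bc)²:
  37 · 101 = 3737: from (1² + 6²)(1² + 10²), take (1·1 − 6·10, 1·10 + 6·1) = (1 − 60, 10 + 6) = (-59, 16); dropping signs (only squares matter) gives (59, 16); check 59² + 16² = 3481 + 256 = 3737 ✓.
  Scale by k = 4: (4·59, 4·16) = (236, 64).
Step 4: Order so x ≤ y and verify: 64² + 236² = 4096 + 55696 = 59792 = n. ✓

n = 59792 = 64² + 236² (one valid representation with x ≤ y).


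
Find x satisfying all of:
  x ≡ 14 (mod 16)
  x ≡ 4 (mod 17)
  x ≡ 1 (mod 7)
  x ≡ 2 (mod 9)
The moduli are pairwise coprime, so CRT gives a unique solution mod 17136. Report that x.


Product of moduli M = 16 · 17 · 7 · 9 = 17136.
Merge one congruence at a time:
  Start: x ≡ 14 (mod 16).
  Combine with x ≡ 4 (mod 17); new modulus lcm = 272.
    Write x = 14 + 16·t and substitute into x ≡ 4 (mod 17): 16·t ≡ 4 − 14 = -10 (mod 17).
    Reduce coefficients mod 17: 16·t ≡ 7 (mod 17).
    The inverse of 16 mod 17 is 16 (since 16·16 = 256 = 15·17 + 1), so t ≡ 16·7 = 112 ≡ 10 (mod 17).
    Then x = 14 + 16·10 = 174, valid modulo lcm(16, 17) = 272: x ≡ 174 (mod 272).
  Combine with x ≡ 1 (mod 7); new modulus lcm = 1904.
    Write x = 174 + 272·t and substitute into x ≡ 1 (mod 7): 272·t ≡ 1 − 174 = -173 (mod 7).
    Reduce coefficients mod 7: 6·t ≡ 2 (mod 7).
    The inverse of 6 mod 7 is 6 (since 6·6 = 36 = 5·7 + 1), so t ≡ 6·2 = 12 ≡ 5 (mod 7).
    Then x = 174 + 272·5 = 1534, valid modulo lcm(272, 7) = 1904: x ≡ 1534 (mod 1904).
  Combine with x ≡ 2 (mod 9); new modulus lcm = 17136.
    Write x = 1534 + 1904·t and substitute into x ≡ 2 (mod 9): 1904·t ≡ 2 − 1534 = -1532 (mod 9).
    Reduce coefficients mod 9: 5·t ≡ 7 (mod 9).
    The inverse of 5 mod 9 is 2 (since 5·2 = 10 = 1·9 + 1), so t ≡ 2·7 = 14 ≡ 5 (mod 9).
    Then x = 1534 + 1904·5 = 11054, valid modulo lcm(1904, 9) = 17136: x ≡ 11054 (mod 17136).
Verify against each original: 11054 mod 16 = 14, 11054 mod 17 = 4, 11054 mod 7 = 1, 11054 mod 9 = 2.

x ≡ 11054 (mod 17136).


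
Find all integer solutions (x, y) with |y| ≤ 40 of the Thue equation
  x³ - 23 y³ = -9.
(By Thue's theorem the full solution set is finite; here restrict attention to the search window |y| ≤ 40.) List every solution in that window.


The equation is x³ - 23y³ = -9. For fixed y, x³ = 23·y³ − 9, so a solution requires the RHS to be a perfect cube.
Strategy: iterate y from -40 to 40, compute RHS = 23·y³ − 9, and check whether it is a (positive or negative) perfect cube.
Check small values of y:
  y = 0: RHS = -9 is not a perfect cube.
  y = 1: RHS = 14 is not a perfect cube.
  y = -1: RHS = -32 is not a perfect cube.
  y = 2: RHS = 175 is not a perfect cube.
  y = -2: RHS = -193 is not a perfect cube.
  y = 3: RHS = 612 is not a perfect cube.
  y = -3: RHS = -630 is not a perfect cube.
Continuing the search up to |y| = 40 finds no solutions either.
No (x, y) in the scanned range satisfies the equation.

No integer solutions with |y| ≤ 40.


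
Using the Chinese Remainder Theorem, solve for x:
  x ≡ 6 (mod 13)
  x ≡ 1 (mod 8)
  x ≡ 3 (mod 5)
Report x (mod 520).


Moduli 13, 8, 5 are pairwise coprime; by CRT there is a unique solution modulo M = 13 · 8 · 5 = 520.
Solve pairwise, accumulating the modulus:
  Start with x ≡ 6 (mod 13).
  Combine with x ≡ 1 (mod 8): since gcd(13, 8) = 1, we get a unique residue mod 104.
    Write x = 6 + 13·t and substitute into x ≡ 1 (mod 8): 13·t ≡ 1 − 6 = -5 (mod 8).
    Reduce coefficients mod 8: 5·t ≡ 3 (mod 8).
    The inverse of 5 mod 8 is 5 (since 5·5 = 25 = 3·8 + 1), so t ≡ 5·3 = 15 ≡ 7 (mod 8).
    Then x = 6 + 13·7 = 97, valid modulo lcm(13, 8) = 104: x ≡ 97 (mod 104).
  Combine with x ≡ 3 (mod 5): since gcd(104, 5) = 1, we get a unique residue mod 520.
    Write x = 97 + 104·t and substitute into x ≡ 3 (mod 5): 104·t ≡ 3 − 97 = -94 (mod 5).
    Reduce coefficients mod 5: 4·t ≡ 1 (mod 5).
    The inverse of 4 mod 5 is 4 (since 4·4 = 16 = 3·5 + 1), so t ≡ 4·1 = 4 ≡ 4 (mod 5).
    Then x = 97 + 104·4 = 513, valid modulo lcm(104, 5) = 520: x ≡ 513 (mod 520).
Verify: 513 mod 13 = 6 ✓, 513 mod 8 = 1 ✓, 513 mod 5 = 3 ✓.

x ≡ 513 (mod 520).


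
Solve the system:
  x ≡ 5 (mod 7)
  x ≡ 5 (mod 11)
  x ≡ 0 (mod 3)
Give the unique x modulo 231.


Moduli 7, 11, 3 are pairwise coprime; by CRT there is a unique solution modulo M = 7 · 11 · 3 = 231.
Solve pairwise, accumulating the modulus:
  Start with x ≡ 5 (mod 7).
  Combine with x ≡ 5 (mod 11): since gcd(7, 11) = 1, we get a unique residue mod 77.
    Write x = 5 + 7·t and substitute into x ≡ 5 (mod 11): 7·t ≡ 5 − 5 = 0 (mod 11).
    The inverse of 7 mod 11 is 8 (since 7·8 = 56 = 5·11 + 1), so t ≡ 8·0 = 0 ≡ 0 (mod 11).
    Then x = 5 + 7·0 = 5, valid modulo lcm(7, 11) = 77: x ≡ 5 (mod 77).
  Combine with x ≡ 0 (mod 3): since gcd(77, 3) = 1, we get a unique residue mod 231.
    Write x = 5 + 77·t and substitute into x ≡ 0 (mod 3): 77·t ≡ 0 − 5 = -5 (mod 3).
    Reduce coefficients mod 3: 2·t ≡ 1 (mod 3).
    The inverse of 2 mod 3 is 2 (since 2·2 = 4 = 1·3 + 1), so t ≡ 2·1 = 2 ≡ 2 (mod 3).
    Then x = 5 + 77·2 = 159, valid modulo lcm(77, 3) = 231: x ≡ 159 (mod 231).
Verify: 159 mod 7 = 5 ✓, 159 mod 11 = 5 ✓, 159 mod 3 = 0 ✓.

x ≡ 159 (mod 231).


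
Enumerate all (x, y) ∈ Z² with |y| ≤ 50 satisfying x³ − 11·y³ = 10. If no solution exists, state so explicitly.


The equation is x³ - 11y³ = 10. For fixed y, x³ = 11·y³ + 10, so a solution requires the RHS to be a perfect cube.
Strategy: iterate y from -50 to 50, compute RHS = 11·y³ + 10, and check whether it is a (positive or negative) perfect cube.
Check small values of y:
  y = 0: RHS = 10 is not a perfect cube.
  y = 1: RHS = 21 is not a perfect cube.
  y = -1: RHS = -1 = (-1)³ ⇒ x = -1 works.
  y = 2: RHS = 98 is not a perfect cube.
  y = -2: RHS = -78 is not a perfect cube.
  y = 3: RHS = 307 is not a perfect cube.
  y = -3: RHS = -287 is not a perfect cube.
Continuing the search up to |y| = 50 finds no further solutions beyond those listed.
Collected solutions: (-1, -1).

Solutions (with |y| ≤ 50): (-1, -1).


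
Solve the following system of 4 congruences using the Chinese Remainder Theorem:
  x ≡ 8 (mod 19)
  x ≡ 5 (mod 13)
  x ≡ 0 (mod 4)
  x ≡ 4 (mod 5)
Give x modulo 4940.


Product of moduli M = 19 · 13 · 4 · 5 = 4940.
Merge one congruence at a time:
  Start: x ≡ 8 (mod 19).
  Combine with x ≡ 5 (mod 13); new modulus lcm = 247.
    Write x = 8 + 19·t and substitute into x ≡ 5 (mod 13): 19·t ≡ 5 − 8 = -3 (mod 13).
    Reduce coefficients mod 13: 6·t ≡ 10 (mod 13).
    The inverse of 6 mod 13 is 11 (since 6·11 = 66 = 5·13 + 1), so t ≡ 11·10 = 110 ≡ 6 (mod 13).
    Then x = 8 + 19·6 = 122, valid modulo lcm(19, 13) = 247: x ≡ 122 (mod 247).
  Combine with x ≡ 0 (mod 4); new modulus lcm = 988.
    Write x = 122 + 247·t and substitute into x ≡ 0 (mod 4): 247·t ≡ 0 − 122 = -122 (mod 4).
    Reduce coefficients mod 4: 3·t ≡ 2 (mod 4).
    The inverse of 3 mod 4 is 3 (since 3·3 = 9 = 2·4 + 1), so t ≡ 3·2 = 6 ≡ 2 (mod 4).
    Then x = 122 + 247·2 = 616, valid modulo lcm(247, 4) = 988: x ≡ 616 (mod 988).
  Combine with x ≡ 4 (mod 5); new modulus lcm = 4940.
    Write x = 616 + 988·t and substitute into x ≡ 4 (mod 5): 988·t ≡ 4 − 616 = -612 (mod 5).
    Reduce coefficients mod 5: 3·t ≡ 3 (mod 5).
    The inverse of 3 mod 5 is 2 (since 3·2 = 6 = 1·5 + 1), so t ≡ 2·3 = 6 ≡ 1 (mod 5).
    Then x = 616 + 988·1 = 1604, valid modulo lcm(988, 5) = 4940: x ≡ 1604 (mod 4940).
Verify against each original: 1604 mod 19 = 8, 1604 mod 13 = 5, 1604 mod 4 = 0, 1604 mod 5 = 4.

x ≡ 1604 (mod 4940).


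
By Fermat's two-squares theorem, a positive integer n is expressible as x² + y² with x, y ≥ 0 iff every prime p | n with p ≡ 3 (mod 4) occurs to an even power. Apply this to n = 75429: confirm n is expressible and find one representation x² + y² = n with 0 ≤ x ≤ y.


Step 1: Factor n = 75429 = 3^2 · 17^2 · 29.
Step 2: Check the mod-4 condition on each prime factor: 3 ≡ 3 (mod 4), exponent 2 (must be even); 17 ≡ 1 (mod 4), exponent 2; 29 ≡ 1 (mod 4), exponent 1.
All primes ≡ 3 (mod 4) appear to even exponent (or don't appear), so by the two-squares theorem n IS expressible as a sum of two squares.
Step 3: Build a representation. Group n = k² · m with k = 3 and m = 17 · 17 · 29 = 8381 (a product of primes ≡ 1 (mod 4)); a representation of m scales to one of n via (k·x)² + (k·y)² = k²(x² + y²). Each prime p ≡ 1 (mod 4) is itself a sum of two squares; find a² by testing p − a² for a perfect square:
  17: 17 − 1² = 16 = 4² ⇒ 17 = 1² + 4².
  29: 29 − 1² = 28, 29 − 2² = 25 = 5² ⇒ 29 = 2² + 5².
  Combine using the Brahmagupta–Fibonacci identity (a² + b²)(c² + d²) = (ac − bd)² + (ad + bc)² = (ac + bd)² + (ad − bc)²:
  17 · 17 = 289: from (1² + 4²)(1² + 4²), take (1·1 − 4·4, 1·4 + 4·1) = (1 − 16, 4 + 4) = (-15, 8); dropping signs (only squares matter) gives (15, 8); check 15² + 8² = 225 + 64 = 289 ✓.
  289 · 29 = 8381: from (15² + 8²)(2² + 5²), take (15·2 − 8·5, 15·5 + 8·2) = (30 − 40, 75 + 16) = (-10, 91); dropping signs (only squares matter) gives (10, 91); check 10² + 91² = 100 + 8281 = 8381 ✓.
  Scale by k = 3: (3·10, 3·91) = (30, 273).
Step 4: Order so x ≤ y and verify: 30² + 273² = 900 + 74529 = 75429 = n. ✓

n = 75429 = 30² + 273² (one valid representation with x ≤ y).


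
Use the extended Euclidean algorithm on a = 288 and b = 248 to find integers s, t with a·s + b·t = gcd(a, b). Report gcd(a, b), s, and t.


Euclidean algorithm on (288, 248) — divide until remainder is 0:
  288 = 1 · 248 + 40
  248 = 6 · 40 + 8
  40 = 5 · 8 + 0
gcd(288, 248) = 8.
Track Bezout coefficients alongside the remainders: start with r₀ = 288 = a·1 + b·0 (s = 1, t = 0) and r₁ = 248 = a·0 + b·1 (s = 0, t = 1); each new remainder r_{k+1} = r_{k-1} − q_k·r_k inherits s_{k+1} = s_{k-1} − q_k·s_k, t_{k+1} = t_{k-1} − q_k·t_k, so r_k = a·s_k + b·t_k at every step:
  q = 1: r = 40, s = 1 − 1·0 = 1, t = 0 − 1·1 = -1  (check: 288·1 + 248·(-1) = 40)
  q = 6: r = 8, s = 0 − 6·1 = -6, t = 1 − 6·(-1) = 7  (check: 288·(-6) + 248·7 = 8)
The row with r = 8 (the gcd) gives the Bezout coefficients s = -6, t = 7.
Result: 288 · (-6) + 248 · (7) = 8.

gcd(288, 248) = 8; s = -6, t = 7 (check: 288·(-6) + 248·7 = 8).


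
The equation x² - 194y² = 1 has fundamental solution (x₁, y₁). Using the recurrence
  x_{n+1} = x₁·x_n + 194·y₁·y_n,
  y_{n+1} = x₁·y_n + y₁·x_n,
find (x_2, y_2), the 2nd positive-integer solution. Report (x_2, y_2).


Step 1: Find the fundamental solution (x₁, y₁) of x² - 194y² = 1.
  Expand √194 as a continued fraction. a₀ = ⌊√194⌋ = 13; iterate m_{k+1} = d_k·a_k − m_k, d_{k+1} = (194 − m_{k+1}²)/d_k, a_{k+1} = ⌊(a₀ + m_{k+1})/d_{k+1}⌋ (starting m₀ = 0, d₀ = 1), with convergents p_k = a_k·p_{k-1} + p_{k-2}, q_k = a_k·q_{k-1} + q_{k-2} (p₋₁ = 1, q₋₁ = 0):
  k = 0: a₀ = 13; p₀/q₀ = 13/1; p₀² − 194·q₀² = 169 − 194 = -25.
  k = 1: m = 13, d = 25, a = ⌊(13 + 13)/25⌋ = 1; p/q = (1·13 + 1)/(1·1 + 0) = 14/1; p² − 194·q² = 196 − 194 = 2.
  k = 2: m = 12, d = 2, a = ⌊(13 + 12)/2⌋ = 12; p/q = (12·14 + 13)/(12·1 + 1) = 181/13; p² − 194·q² = 32761 − 32786 = -25.
  k = 3: m = 12, d = 25, a = ⌊(13 + 12)/25⌋ = 1; p/q = (1·181 + 14)/(1·13 + 1) = 195/14; p² − 194·q² = 38025 − 38024 = 1.
  The first convergent with p² − 194·q² = 1 gives the fundamental solution (x₁, y₁) = (195, 14).
Step 2: Apply the recurrence (x_{n+1}, y_{n+1}) = (x₁x_n + 194y₁y_n, x₁y_n + y₁x_n) repeatedly.
  From (x_1, y_1) = (195, 14): x_2 = 195·195 + 194·14·14 = 76049; y_2 = 195·14 + 14·195 = 5460.
Step 3: Verify x_2² - 194·y_2² = 5783450401 - 5783450400 = 1 (should be 1). ✓

(x_1, y_1) = (195, 14); (x_2, y_2) = (76049, 5460).


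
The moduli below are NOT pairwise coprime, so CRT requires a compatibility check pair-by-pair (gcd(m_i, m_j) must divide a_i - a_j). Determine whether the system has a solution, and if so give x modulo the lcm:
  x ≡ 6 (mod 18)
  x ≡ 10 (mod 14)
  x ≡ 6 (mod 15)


Moduli 18, 14, 15 are not pairwise coprime, so CRT works modulo lcm(m_i) when all pairwise compatibility conditions hold.
Pairwise compatibility: gcd(m_i, m_j) must divide a_i - a_j for every pair.
Merge one congruence at a time:
  Start: x ≡ 6 (mod 18).
  Combine with x ≡ 10 (mod 14): gcd(18, 14) = 2; 10 - 6 = 4, which IS divisible by 2, so compatible.
    Write x = 6 + 18·t and substitute into x ≡ 10 (mod 14): 18·t ≡ 10 − 6 = 4 (mod 14).
    Divide the congruence (and modulus) by g = 2: 9·t ≡ 2 (mod 7).
    Reduce coefficients mod 7: 2·t ≡ 2 (mod 7).
    The inverse of 2 mod 7 is 4 (since 2·4 = 8 = 1·7 + 1), so t ≡ 4·2 = 8 ≡ 1 (mod 7).
    Then x = 6 + 18·1 = 24, valid modulo lcm(18, 14) = 126: x ≡ 24 (mod 126).
  Combine with x ≡ 6 (mod 15): gcd(126, 15) = 3; 6 - 24 = -18, which IS divisible by 3, so compatible.
    Write x = 24 + 126·t and substitute into x ≡ 6 (mod 15): 126·t ≡ 6 − 24 = -18 (mod 15).
    Divide the congruence (and modulus) by g = 3: 42·t ≡ -6 (mod 5).
    Reduce coefficients mod 5: 2·t ≡ 4 (mod 5).
    The inverse of 2 mod 5 is 3 (since 2·3 = 6 = 1·5 + 1), so t ≡ 3·4 = 12 ≡ 2 (mod 5).
    Then x = 24 + 126·2 = 276, valid modulo lcm(126, 15) = 630: x ≡ 276 (mod 630).
Verify: 276 mod 18 = 6, 276 mod 14 = 10, 276 mod 15 = 6.

x ≡ 276 (mod 630).


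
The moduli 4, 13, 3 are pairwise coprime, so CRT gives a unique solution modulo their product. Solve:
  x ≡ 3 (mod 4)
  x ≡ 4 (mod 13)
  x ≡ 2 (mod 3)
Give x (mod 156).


Moduli 4, 13, 3 are pairwise coprime; by CRT there is a unique solution modulo M = 4 · 13 · 3 = 156.
Solve pairwise, accumulating the modulus:
  Start with x ≡ 3 (mod 4).
  Combine with x ≡ 4 (mod 13): since gcd(4, 13) = 1, we get a unique residue mod 52.
    Write x = 3 + 4·t and substitute into x ≡ 4 (mod 13): 4·t ≡ 4 − 3 = 1 (mod 13).
    The inverse of 4 mod 13 is 10 (since 4·10 = 40 = 3·13 + 1), so t ≡ 10·1 = 10 ≡ 10 (mod 13).
    Then x = 3 + 4·10 = 43, valid modulo lcm(4, 13) = 52: x ≡ 43 (mod 52).
  Combine with x ≡ 2 (mod 3): since gcd(52, 3) = 1, we get a unique residue mod 156.
    Write x = 43 + 52·t and substitute into x ≡ 2 (mod 3): 52·t ≡ 2 − 43 = -41 (mod 3).
    Reduce coefficients mod 3: 1·t ≡ 1 (mod 3).
    So t ≡ 1 (mod 3).
    Then x = 43 + 52·1 = 95, valid modulo lcm(52, 3) = 156: x ≡ 95 (mod 156).
Verify: 95 mod 4 = 3 ✓, 95 mod 13 = 4 ✓, 95 mod 3 = 2 ✓.

x ≡ 95 (mod 156).


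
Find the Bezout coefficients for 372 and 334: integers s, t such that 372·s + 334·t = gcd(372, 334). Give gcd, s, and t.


Euclidean algorithm on (372, 334) — divide until remainder is 0:
  372 = 1 · 334 + 38
  334 = 8 · 38 + 30
  38 = 1 · 30 + 8
  30 = 3 · 8 + 6
  8 = 1 · 6 + 2
  6 = 3 · 2 + 0
gcd(372, 334) = 2.
Track Bezout coefficients alongside the remainders: start with r₀ = 372 = a·1 + b·0 (s = 1, t = 0) and r₁ = 334 = a·0 + b·1 (s = 0, t = 1); each new remainder r_{k+1} = r_{k-1} − q_k·r_k inherits s_{k+1} = s_{k-1} − q_k·s_k, t_{k+1} = t_{k-1} − q_k·t_k, so r_k = a·s_k + b·t_k at every step:
  q = 1: r = 38, s = 1 − 1·0 = 1, t = 0 − 1·1 = -1  (check: 372·1 + 334·(-1) = 38)
  q = 8: r = 30, s = 0 − 8·1 = -8, t = 1 − 8·(-1) = 9  (check: 372·(-8) + 334·9 = 30)
  q = 1: r = 8, s = 1 − 1·(-8) = 9, t = -1 − 1·9 = -10  (check: 372·9 + 334·(-10) = 8)
  q = 3: r = 6, s = -8 − 3·9 = -35, t = 9 − 3·(-10) = 39  (check: 372·(-35) + 334·39 = 6)
  q = 1: r = 2, s = 9 − 1·(-35) = 44, t = -10 − 1·39 = -49  (check: 372·44 + 334·(-49) = 2)
The row with r = 2 (the gcd) gives the Bezout coefficients s = 44, t = -49.
Result: 372 · (44) + 334 · (-49) = 2.

gcd(372, 334) = 2; s = 44, t = -49 (check: 372·44 + 334·(-49) = 2).


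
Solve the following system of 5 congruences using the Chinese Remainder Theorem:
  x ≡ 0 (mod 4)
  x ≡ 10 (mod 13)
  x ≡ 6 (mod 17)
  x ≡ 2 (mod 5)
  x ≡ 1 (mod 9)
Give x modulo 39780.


Product of moduli M = 4 · 13 · 17 · 5 · 9 = 39780.
Merge one congruence at a time:
  Start: x ≡ 0 (mod 4).
  Combine with x ≡ 10 (mod 13); new modulus lcm = 52.
    Write x = 0 + 4·t and substitute into x ≡ 10 (mod 13): 4·t ≡ 10 − 0 = 10 (mod 13).
    The inverse of 4 mod 13 is 10 (since 4·10 = 40 = 3·13 + 1), so t ≡ 10·10 = 100 ≡ 9 (mod 13).
    Then x = 0 + 4·9 = 36, valid modulo lcm(4, 13) = 52: x ≡ 36 (mod 52).
  Combine with x ≡ 6 (mod 17); new modulus lcm = 884.
    Write x = 36 + 52·t and substitute into x ≡ 6 (mod 17): 52·t ≡ 6 − 36 = -30 (mod 17).
    Reduce coefficients mod 17: 1·t ≡ 4 (mod 17).
    So t ≡ 4 (mod 17).
    Then x = 36 + 52·4 = 244, valid modulo lcm(52, 17) = 884: x ≡ 244 (mod 884).
  Combine with x ≡ 2 (mod 5); new modulus lcm = 4420.
    Write x = 244 + 884·t and substitute into x ≡ 2 (mod 5): 884·t ≡ 2 − 244 = -242 (mod 5).
    Reduce coefficients mod 5: 4·t ≡ 3 (mod 5).
    The inverse of 4 mod 5 is 4 (since 4·4 = 16 = 3·5 + 1), so t ≡ 4·3 = 12 ≡ 2 (mod 5).
    Then x = 244 + 884·2 = 2012, valid modulo lcm(884, 5) = 4420: x ≡ 2012 (mod 4420).
  Combine with x ≡ 1 (mod 9); new modulus lcm = 39780.
    Write x = 2012 + 4420·t and substitute into x ≡ 1 (mod 9): 4420·t ≡ 1 − 2012 = -2011 (mod 9).
    Reduce coefficients mod 9: 1·t ≡ 5 (mod 9).
    So t ≡ 5 (mod 9).
    Then x = 2012 + 4420·5 = 24112, valid modulo lcm(4420, 9) = 39780: x ≡ 24112 (mod 39780).
Verify against each original: 24112 mod 4 = 0, 24112 mod 13 = 10, 24112 mod 17 = 6, 24112 mod 5 = 2, 24112 mod 9 = 1.

x ≡ 24112 (mod 39780).


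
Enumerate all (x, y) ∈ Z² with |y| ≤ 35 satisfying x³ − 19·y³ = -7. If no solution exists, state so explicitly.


The equation is x³ - 19y³ = -7. For fixed y, x³ = 19·y³ − 7, so a solution requires the RHS to be a perfect cube.
Strategy: iterate y from -35 to 35, compute RHS = 19·y³ − 7, and check whether it is a (positive or negative) perfect cube.
Check small values of y:
  y = 0: RHS = -7 is not a perfect cube.
  y = 1: RHS = 12 is not a perfect cube.
  y = -1: RHS = -26 is not a perfect cube.
  y = 2: RHS = 145 is not a perfect cube.
  y = -2: RHS = -159 is not a perfect cube.
  y = 3: RHS = 506 is not a perfect cube.
  y = -3: RHS = -520 is not a perfect cube.
Continuing the search up to |y| = 35 finds no solutions either.
No (x, y) in the scanned range satisfies the equation.

No integer solutions with |y| ≤ 35.


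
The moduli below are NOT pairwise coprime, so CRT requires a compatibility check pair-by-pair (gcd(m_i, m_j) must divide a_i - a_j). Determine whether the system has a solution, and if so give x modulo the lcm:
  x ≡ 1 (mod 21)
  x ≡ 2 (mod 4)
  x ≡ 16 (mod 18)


Moduli 21, 4, 18 are not pairwise coprime, so CRT works modulo lcm(m_i) when all pairwise compatibility conditions hold.
Pairwise compatibility: gcd(m_i, m_j) must divide a_i - a_j for every pair.
Merge one congruence at a time:
  Start: x ≡ 1 (mod 21).
  Combine with x ≡ 2 (mod 4): gcd(21, 4) = 1; 2 - 1 = 1, which IS divisible by 1, so compatible.
    Write x = 1 + 21·t and substitute into x ≡ 2 (mod 4): 21·t ≡ 2 − 1 = 1 (mod 4).
    Reduce coefficients mod 4: 1·t ≡ 1 (mod 4).
    So t ≡ 1 (mod 4).
    Then x = 1 + 21·1 = 22, valid modulo lcm(21, 4) = 84: x ≡ 22 (mod 84).
  Combine with x ≡ 16 (mod 18): gcd(84, 18) = 6; 16 - 22 = -6, which IS divisible by 6, so compatible.
    Write x = 22 + 84·t and substitute into x ≡ 16 (mod 18): 84·t ≡ 16 − 22 = -6 (mod 18).
    Divide the congruence (and modulus) by g = 6: 14·t ≡ -1 (mod 3).
    Reduce coefficients mod 3: 2·t ≡ 2 (mod 3).
    The inverse of 2 mod 3 is 2 (since 2·2 = 4 = 1·3 + 1), so t ≡ 2·2 = 4 ≡ 1 (mod 3).
    Then x = 22 + 84·1 = 106, valid modulo lcm(84, 18) = 252: x ≡ 106 (mod 252).
Verify: 106 mod 21 = 1, 106 mod 4 = 2, 106 mod 18 = 16.

x ≡ 106 (mod 252).


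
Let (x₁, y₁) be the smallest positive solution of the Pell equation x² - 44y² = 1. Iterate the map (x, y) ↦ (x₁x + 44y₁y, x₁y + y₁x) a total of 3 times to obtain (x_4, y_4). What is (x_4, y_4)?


Step 1: Find the fundamental solution (x₁, y₁) of x² - 44y² = 1.
  Expand √44 as a continued fraction. a₀ = ⌊√44⌋ = 6; iterate m_{k+1} = d_k·a_k − m_k, d_{k+1} = (44 − m_{k+1}²)/d_k, a_{k+1} = ⌊(a₀ + m_{k+1})/d_{k+1}⌋ (starting m₀ = 0, d₀ = 1), with convergents p_k = a_k·p_{k-1} + p_{k-2}, q_k = a_k·q_{k-1} + q_{k-2} (p₋₁ = 1, q₋₁ = 0):
  k = 0: a₀ = 6; p₀/q₀ = 6/1; p₀² − 44·q₀² = 36 − 44 = -8.
  k = 1: m = 6, d = 8, a = ⌊(6 + 6)/8⌋ = 1; p/q = (1·6 + 1)/(1·1 + 0) = 7/1; p² − 44·q² = 49 − 44 = 5.
  k = 2: m = 2, d = 5, a = ⌊(6 + 2)/5⌋ = 1; p/q = (1·7 + 6)/(1·1 + 1) = 13/2; p² − 44·q² = 169 − 176 = -7.
  k = 3: m = 3, d = 7, a = ⌊(6 + 3)/7⌋ = 1; p/q = (1·13 + 7)/(1·2 + 1) = 20/3; p² − 44·q² = 400 − 396 = 4.
  k = 4: m = 4, d = 4, a = ⌊(6 + 4)/4⌋ = 2; p/q = (2·20 + 13)/(2·3 + 2) = 53/8; p² − 44·q² = 2809 − 2816 = -7.
  k = 5: m = 4, d = 7, a = ⌊(6 + 4)/7⌋ = 1; p/q = (1·53 + 20)/(1·8 + 3) = 73/11; p² − 44·q² = 5329 − 5324 = 5.
  k = 6: m = 3, d = 5, a = ⌊(6 + 3)/5⌋ = 1; p/q = (1·73 + 53)/(1·11 + 8) = 126/19; p² − 44·q² = 15876 − 15884 = -8.
  k = 7: m = 2, d = 8, a = ⌊(6 + 2)/8⌋ = 1; p/q = (1·126 + 73)/(1·19 + 11) = 199/30; p² − 44·q² = 39601 − 39600 = 1.
  The first convergent with p² − 44·q² = 1 gives the fundamental solution (x₁, y₁) = (199, 30).
Step 2: Apply the recurrence (x_{n+1}, y_{n+1}) = (x₁x_n + 44y₁y_n, x₁y_n + y₁x_n) repeatedly.
  From (x_1, y_1) = (199, 30): x_2 = 199·199 + 44·30·30 = 79201; y_2 = 199·30 + 30·199 = 11940.
  From (x_2, y_2) = (79201, 11940): x_3 = 199·79201 + 44·30·11940 = 31521799; y_3 = 199·11940 + 30·79201 = 4752090.
  From (x_3, y_3) = (31521799, 4752090): x_4 = 199·31521799 + 44·30·4752090 = 12545596801; y_4 = 199·4752090 + 30·31521799 = 1891319880.
Step 3: Verify x_4² - 44·y_4² = 157391999093261433601 - 157391999093261433600 = 1 (should be 1). ✓

(x_1, y_1) = (199, 30); (x_4, y_4) = (12545596801, 1891319880).


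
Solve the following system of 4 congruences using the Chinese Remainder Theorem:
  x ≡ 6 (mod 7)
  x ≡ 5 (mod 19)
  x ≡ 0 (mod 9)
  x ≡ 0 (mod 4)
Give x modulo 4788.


Product of moduli M = 7 · 19 · 9 · 4 = 4788.
Merge one congruence at a time:
  Start: x ≡ 6 (mod 7).
  Combine with x ≡ 5 (mod 19); new modulus lcm = 133.
    Write x = 6 + 7·t and substitute into x ≡ 5 (mod 19): 7·t ≡ 5 − 6 = -1 (mod 19).
    Reduce coefficients mod 19: 7·t ≡ 18 (mod 19).
    The inverse of 7 mod 19 is 11 (since 7·11 = 77 = 4·19 + 1), so t ≡ 11·18 = 198 ≡ 8 (mod 19).
    Then x = 6 + 7·8 = 62, valid modulo lcm(7, 19) = 133: x ≡ 62 (mod 133).
  Combine with x ≡ 0 (mod 9); new modulus lcm = 1197.
    Write x = 62 + 133·t and substitute into x ≡ 0 (mod 9): 133·t ≡ 0 − 62 = -62 (mod 9).
    Reduce coefficients mod 9: 7·t ≡ 1 (mod 9).
    The inverse of 7 mod 9 is 4 (since 7·4 = 28 = 3·9 + 1), so t ≡ 4·1 = 4 ≡ 4 (mod 9).
    Then x = 62 + 133·4 = 594, valid modulo lcm(133, 9) = 1197: x ≡ 594 (mod 1197).
  Combine with x ≡ 0 (mod 4); new modulus lcm = 4788.
    Write x = 594 + 1197·t and substitute into x ≡ 0 (mod 4): 1197·t ≡ 0 − 594 = -594 (mod 4).
    Reduce coefficients mod 4: 1·t ≡ 2 (mod 4).
    So t ≡ 2 (mod 4).
    Then x = 594 + 1197·2 = 2988, valid modulo lcm(1197, 4) = 4788: x ≡ 2988 (mod 4788).
Verify against each original: 2988 mod 7 = 6, 2988 mod 19 = 5, 2988 mod 9 = 0, 2988 mod 4 = 0.

x ≡ 2988 (mod 4788).


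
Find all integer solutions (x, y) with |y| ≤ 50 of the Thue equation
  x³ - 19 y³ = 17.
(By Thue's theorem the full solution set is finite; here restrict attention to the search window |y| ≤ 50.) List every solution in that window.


The equation is x³ - 19y³ = 17. For fixed y, x³ = 19·y³ + 17, so a solution requires the RHS to be a perfect cube.
Strategy: iterate y from -50 to 50, compute RHS = 19·y³ + 17, and check whether it is a (positive or negative) perfect cube.
Check small values of y:
  y = 0: RHS = 17 is not a perfect cube.
  y = 1: RHS = 36 is not a perfect cube.
  y = -1: RHS = -2 is not a perfect cube.
  y = 2: RHS = 169 is not a perfect cube.
  y = -2: RHS = -135 is not a perfect cube.
  y = 3: RHS = 530 is not a perfect cube.
  y = -3: RHS = -496 is not a perfect cube.
Continuing the search up to |y| = 50 finds no solutions either.
No (x, y) in the scanned range satisfies the equation.

No integer solutions with |y| ≤ 50.


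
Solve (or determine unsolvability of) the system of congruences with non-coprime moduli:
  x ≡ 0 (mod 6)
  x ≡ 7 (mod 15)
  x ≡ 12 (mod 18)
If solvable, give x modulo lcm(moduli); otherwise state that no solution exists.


Moduli 6, 15, 18 are not pairwise coprime, so CRT works modulo lcm(m_i) when all pairwise compatibility conditions hold.
Pairwise compatibility: gcd(m_i, m_j) must divide a_i - a_j for every pair.
Merge one congruence at a time:
  Start: x ≡ 0 (mod 6).
  Combine with x ≡ 7 (mod 15): gcd(6, 15) = 3, and 7 - 0 = 7 is NOT divisible by 3.
    ⇒ system is inconsistent (no integer solution).

No solution (the system is inconsistent).


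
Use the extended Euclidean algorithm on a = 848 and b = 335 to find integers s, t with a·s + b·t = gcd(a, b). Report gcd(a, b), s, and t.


Euclidean algorithm on (848, 335) — divide until remainder is 0:
  848 = 2 · 335 + 178
  335 = 1 · 178 + 157
  178 = 1 · 157 + 21
  157 = 7 · 21 + 10
  21 = 2 · 10 + 1
  10 = 10 · 1 + 0
gcd(848, 335) = 1.
Track Bezout coefficients alongside the remainders: start with r₀ = 848 = a·1 + b·0 (s = 1, t = 0) and r₁ = 335 = a·0 + b·1 (s = 0, t = 1); each new remainder r_{k+1} = r_{k-1} − q_k·r_k inherits s_{k+1} = s_{k-1} − q_k·s_k, t_{k+1} = t_{k-1} − q_k·t_k, so r_k = a·s_k + b·t_k at every step:
  q = 2: r = 178, s = 1 − 2·0 = 1, t = 0 − 2·1 = -2  (check: 848·1 + 335·(-2) = 178)
  q = 1: r = 157, s = 0 − 1·1 = -1, t = 1 − 1·(-2) = 3  (check: 848·(-1) + 335·3 = 157)
  q = 1: r = 21, s = 1 − 1·(-1) = 2, t = -2 − 1·3 = -5  (check: 848·2 + 335·(-5) = 21)
  q = 7: r = 10, s = -1 − 7·2 = -15, t = 3 − 7·(-5) = 38  (check: 848·(-15) + 335·38 = 10)
  q = 2: r = 1, s = 2 − 2·(-15) = 32, t = -5 − 2·38 = -81  (check: 848·32 + 335·(-81) = 1)
The row with r = 1 (the gcd) gives the Bezout coefficients s = 32, t = -81.
Result: 848 · (32) + 335 · (-81) = 1.

gcd(848, 335) = 1; s = 32, t = -81 (check: 848·32 + 335·(-81) = 1).


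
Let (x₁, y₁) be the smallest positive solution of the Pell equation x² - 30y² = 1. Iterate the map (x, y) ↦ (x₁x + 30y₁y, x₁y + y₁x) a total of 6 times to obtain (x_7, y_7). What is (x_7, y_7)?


Step 1: Find the fundamental solution (x₁, y₁) of x² - 30y² = 1.
  Expand √30 as a continued fraction. a₀ = ⌊√30⌋ = 5; iterate m_{k+1} = d_k·a_k − m_k, d_{k+1} = (30 − m_{k+1}²)/d_k, a_{k+1} = ⌊(a₀ + m_{k+1})/d_{k+1}⌋ (starting m₀ = 0, d₀ = 1), with convergents p_k = a_k·p_{k-1} + p_{k-2}, q_k = a_k·q_{k-1} + q_{k-2} (p₋₁ = 1, q₋₁ = 0):
  k = 0: a₀ = 5; p₀/q₀ = 5/1; p₀² − 30·q₀² = 25 − 30 = -5.
  k = 1: m = 5, d = 5, a = ⌊(5 + 5)/5⌋ = 2; p/q = (2·5 + 1)/(2·1 + 0) = 11/2; p² − 30·q² = 121 − 120 = 1.
  The first convergent with p² − 30·q² = 1 gives the fundamental solution (x₁, y₁) = (11, 2).
Step 2: Apply the recurrence (x_{n+1}, y_{n+1}) = (x₁x_n + 30y₁y_n, x₁y_n + y₁x_n) repeatedly.
  From (x_1, y_1) = (11, 2): x_2 = 11·11 + 30·2·2 = 241; y_2 = 11·2 + 2·11 = 44.
  From (x_2, y_2) = (241, 44): x_3 = 11·241 + 30·2·44 = 5291; y_3 = 11·44 + 2·241 = 966.
  From (x_3, y_3) = (5291, 966): x_4 = 11·5291 + 30·2·966 = 116161; y_4 = 11·966 + 2·5291 = 21208.
  From (x_4, y_4) = (116161, 21208): x_5 = 11·116161 + 30·2·21208 = 2550251; y_5 = 11·21208 + 2·116161 = 465610.
  From (x_5, y_5) = (2550251, 465610): x_6 = 11·2550251 + 30·2·465610 = 55989361; y_6 = 11·465610 + 2·2550251 = 10222212.
  From (x_6, y_6) = (55989361, 10222212): x_7 = 11·55989361 + 30·2·10222212 = 1229215691; y_7 = 11·10222212 + 2·55989361 = 224423054.
Step 3: Verify x_7² - 30·y_7² = 1510971215000607481 - 1510971215000607480 = 1 (should be 1). ✓

(x_1, y_1) = (11, 2); (x_7, y_7) = (1229215691, 224423054).


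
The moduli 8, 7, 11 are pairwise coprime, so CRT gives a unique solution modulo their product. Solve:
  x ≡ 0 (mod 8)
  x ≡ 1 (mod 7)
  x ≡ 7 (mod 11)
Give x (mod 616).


Moduli 8, 7, 11 are pairwise coprime; by CRT there is a unique solution modulo M = 8 · 7 · 11 = 616.
Solve pairwise, accumulating the modulus:
  Start with x ≡ 0 (mod 8).
  Combine with x ≡ 1 (mod 7): since gcd(8, 7) = 1, we get a unique residue mod 56.
    Write x = 0 + 8·t and substitute into x ≡ 1 (mod 7): 8·t ≡ 1 − 0 = 1 (mod 7).
    Reduce coefficients mod 7: 1·t ≡ 1 (mod 7).
    So t ≡ 1 (mod 7).
    Then x = 0 + 8·1 = 8, valid modulo lcm(8, 7) = 56: x ≡ 8 (mod 56).
  Combine with x ≡ 7 (mod 11): since gcd(56, 11) = 1, we get a unique residue mod 616.
    Write x = 8 + 56·t and substitute into x ≡ 7 (mod 11): 56·t ≡ 7 − 8 = -1 (mod 11).
    Reduce coefficients mod 11: 1·t ≡ 10 (mod 11).
    So t ≡ 10 (mod 11).
    Then x = 8 + 56·10 = 568, valid modulo lcm(56, 11) = 616: x ≡ 568 (mod 616).
Verify: 568 mod 8 = 0 ✓, 568 mod 7 = 1 ✓, 568 mod 11 = 7 ✓.

x ≡ 568 (mod 616).


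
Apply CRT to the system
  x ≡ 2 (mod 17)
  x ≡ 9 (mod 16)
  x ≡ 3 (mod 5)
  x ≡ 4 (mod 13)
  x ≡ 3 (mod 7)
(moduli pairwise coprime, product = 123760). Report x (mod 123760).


Product of moduli M = 17 · 16 · 5 · 13 · 7 = 123760.
Merge one congruence at a time:
  Start: x ≡ 2 (mod 17).
  Combine with x ≡ 9 (mod 16); new modulus lcm = 272.
    Write x = 2 + 17·t and substitute into x ≡ 9 (mod 16): 17·t ≡ 9 − 2 = 7 (mod 16).
    Reduce coefficients mod 16: 1·t ≡ 7 (mod 16).
    So t ≡ 7 (mod 16).
    Then x = 2 + 17·7 = 121, valid modulo lcm(17, 16) = 272: x ≡ 121 (mod 272).
  Combine with x ≡ 3 (mod 5); new modulus lcm = 1360.
    Write x = 121 + 272·t and substitute into x ≡ 3 (mod 5): 272·t ≡ 3 − 121 = -118 (mod 5).
    Reduce coefficients mod 5: 2·t ≡ 2 (mod 5).
    The inverse of 2 mod 5 is 3 (since 2·3 = 6 = 1·5 + 1), so t ≡ 3·2 = 6 ≡ 1 (mod 5).
    Then x = 121 + 272·1 = 393, valid modulo lcm(272, 5) = 1360: x ≡ 393 (mod 1360).
  Combine with x ≡ 4 (mod 13); new modulus lcm = 17680.
    Write x = 393 + 1360·t and substitute into x ≡ 4 (mod 13): 1360·t ≡ 4 − 393 = -389 (mod 13).
    Reduce coefficients mod 13: 8·t ≡ 1 (mod 13).
    The inverse of 8 mod 13 is 5 (since 8·5 = 40 = 3·13 + 1), so t ≡ 5·1 = 5 ≡ 5 (mod 13).
    Then x = 393 + 1360·5 = 7193, valid modulo lcm(1360, 13) = 17680: x ≡ 7193 (mod 17680).
  Combine with x ≡ 3 (mod 7); new modulus lcm = 123760.
    Write x = 7193 + 17680·t and substitute into x ≡ 3 (mod 7): 17680·t ≡ 3 − 7193 = -7190 (mod 7).
    Reduce coefficients mod 7: 5·t ≡ 6 (mod 7).
    The inverse of 5 mod 7 is 3 (since 5·3 = 15 = 2·7 + 1), so t ≡ 3·6 = 18 ≡ 4 (mod 7).
    Then x = 7193 + 17680·4 = 77913, valid modulo lcm(17680, 7) = 123760: x ≡ 77913 (mod 123760).
Verify against each original: 77913 mod 17 = 2, 77913 mod 16 = 9, 77913 mod 5 = 3, 77913 mod 13 = 4, 77913 mod 7 = 3.

x ≡ 77913 (mod 123760).


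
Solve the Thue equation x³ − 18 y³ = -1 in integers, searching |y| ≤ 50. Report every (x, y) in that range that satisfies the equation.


The equation is x³ - 18y³ = -1. For fixed y, x³ = 18·y³ − 1, so a solution requires the RHS to be a perfect cube.
Strategy: iterate y from -50 to 50, compute RHS = 18·y³ − 1, and check whether it is a (positive or negative) perfect cube.
Check small values of y:
  y = 0: RHS = -1 = (-1)³ ⇒ x = -1 works.
  y = 1: RHS = 17 is not a perfect cube.
  y = -1: RHS = -19 is not a perfect cube.
  y = 2: RHS = 143 is not a perfect cube.
  y = -2: RHS = -145 is not a perfect cube.
  y = 3: RHS = 485 is not a perfect cube.
  y = -3: RHS = -487 is not a perfect cube.
Continuing the search up to |y| = 50 finds no further solutions beyond those listed.
Collected solutions: (-1, 0).

Solutions (with |y| ≤ 50): (-1, 0).


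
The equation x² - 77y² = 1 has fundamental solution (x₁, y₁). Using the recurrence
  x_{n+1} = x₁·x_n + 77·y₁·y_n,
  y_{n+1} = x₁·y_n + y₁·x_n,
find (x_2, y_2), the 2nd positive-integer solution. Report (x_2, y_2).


Step 1: Find the fundamental solution (x₁, y₁) of x² - 77y² = 1.
  Expand √77 as a continued fraction. a₀ = ⌊√77⌋ = 8; iterate m_{k+1} = d_k·a_k − m_k, d_{k+1} = (77 − m_{k+1}²)/d_k, a_{k+1} = ⌊(a₀ + m_{k+1})/d_{k+1}⌋ (starting m₀ = 0, d₀ = 1), with convergents p_k = a_k·p_{k-1} + p_{k-2}, q_k = a_k·q_{k-1} + q_{k-2} (p₋₁ = 1, q₋₁ = 0):
  k = 0: a₀ = 8; p₀/q₀ = 8/1; p₀² − 77·q₀² = 64 − 77 = -13.
  k = 1: m = 8, d = 13, a = ⌊(8 + 8)/13⌋ = 1; p/q = (1·8 + 1)/(1·1 + 0) = 9/1; p² − 77·q² = 81 − 77 = 4.
  k = 2: m = 5, d = 4, a = ⌊(8 + 5)/4⌋ = 3; p/q = (3·9 + 8)/(3·1 + 1) = 35/4; p² − 77·q² = 1225 − 1232 = -7.
  k = 3: m = 7, d = 7, a = ⌊(8 + 7)/7⌋ = 2; p/q = (2·35 + 9)/(2·4 + 1) = 79/9; p² − 77·q² = 6241 − 6237 = 4.
  k = 4: m = 7, d = 4, a = ⌊(8 + 7)/4⌋ = 3; p/q = (3·79 + 35)/(3·9 + 4) = 272/31; p² − 77·q² = 73984 − 73997 = -13.
  k = 5: m = 5, d = 13, a = ⌊(8 + 5)/13⌋ = 1; p/q = (1·272 + 79)/(1·31 + 9) = 351/40; p² − 77·q² = 123201 − 123200 = 1.
  The first convergent with p² − 77·q² = 1 gives the fundamental solution (x₁, y₁) = (351, 40).
Step 2: Apply the recurrence (x_{n+1}, y_{n+1}) = (x₁x_n + 77y₁y_n, x₁y_n + y₁x_n) repeatedly.
  From (x_1, y_1) = (351, 40): x_2 = 351·351 + 77·40·40 = 246401; y_2 = 351·40 + 40·351 = 28080.
Step 3: Verify x_2² - 77·y_2² = 60713452801 - 60713452800 = 1 (should be 1). ✓

(x_1, y_1) = (351, 40); (x_2, y_2) = (246401, 28080).
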